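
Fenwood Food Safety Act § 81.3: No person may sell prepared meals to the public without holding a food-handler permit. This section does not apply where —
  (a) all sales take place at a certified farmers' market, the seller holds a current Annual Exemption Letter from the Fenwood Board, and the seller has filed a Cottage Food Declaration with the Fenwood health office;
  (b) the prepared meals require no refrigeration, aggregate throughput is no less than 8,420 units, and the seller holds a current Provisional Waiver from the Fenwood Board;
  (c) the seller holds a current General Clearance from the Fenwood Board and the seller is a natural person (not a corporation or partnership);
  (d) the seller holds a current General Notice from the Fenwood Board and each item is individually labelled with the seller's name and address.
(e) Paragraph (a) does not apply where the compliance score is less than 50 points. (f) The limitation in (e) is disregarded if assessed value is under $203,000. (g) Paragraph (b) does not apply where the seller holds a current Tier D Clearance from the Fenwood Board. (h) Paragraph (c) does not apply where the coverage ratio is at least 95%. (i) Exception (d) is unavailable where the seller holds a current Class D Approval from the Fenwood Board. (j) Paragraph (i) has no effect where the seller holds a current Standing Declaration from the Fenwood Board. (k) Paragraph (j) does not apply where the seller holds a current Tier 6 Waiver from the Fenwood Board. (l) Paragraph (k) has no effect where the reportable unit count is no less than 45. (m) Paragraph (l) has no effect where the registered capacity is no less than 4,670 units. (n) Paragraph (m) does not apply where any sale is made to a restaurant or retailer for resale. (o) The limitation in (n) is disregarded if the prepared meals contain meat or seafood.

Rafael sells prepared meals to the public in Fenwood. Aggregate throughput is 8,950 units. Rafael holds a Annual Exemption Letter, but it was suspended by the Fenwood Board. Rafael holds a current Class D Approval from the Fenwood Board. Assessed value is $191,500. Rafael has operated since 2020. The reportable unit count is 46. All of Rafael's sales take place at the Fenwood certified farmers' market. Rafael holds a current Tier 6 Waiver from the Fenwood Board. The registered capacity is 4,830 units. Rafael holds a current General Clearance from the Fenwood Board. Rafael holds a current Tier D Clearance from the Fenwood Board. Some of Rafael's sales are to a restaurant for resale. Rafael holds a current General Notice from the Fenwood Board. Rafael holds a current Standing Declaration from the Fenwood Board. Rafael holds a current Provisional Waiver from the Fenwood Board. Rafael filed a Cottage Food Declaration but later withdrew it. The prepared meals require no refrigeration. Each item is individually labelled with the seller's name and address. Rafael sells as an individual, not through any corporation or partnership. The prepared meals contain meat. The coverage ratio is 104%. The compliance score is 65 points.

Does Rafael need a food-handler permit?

Yes — Rafael must hold a food-handler permit.

Exception (a) requires that the seller holds a current Annual Exemption Letter from the Fenwood Board; but the Annual Exemption Letter is not current, so (a) is unavailable.
All of (b)'s requirements are met (the prepared meals are shelf-stable; aggregate throughput is 8,950 units, meeting the 8,420 units threshold; a current Provisional Waiver is held). Turning to paragraph (g): (g) is triggered — a current Tier D Clearance is held. Exception (b) does not apply.
Exception (c) is satisfied on its face — a current General Clearance is held; the seller is a natural person. Turning to paragraph (h): (h) applies — the coverage ratio is 104%, meeting the 95% threshold. (c) is therefore removed.
Exception (d)'s conditions are all satisfied: a current General Notice is held; items are individually labelled. But: (i) operates against (d): a current Class D Approval is held. (j) would limit (i) — a current Standing Declaration is held — but (k) sets (j) aside: (k) operates against (j): a current Tier 6 Waiver is held. (l) is engaged (the reportable unit count is 46, meeting the 45 threshold), but is itself disapplied by (m): (m) is triggered — the registered capacity is 4,830 units, meeting the 4,670 units threshold. (n) would limit (m) — some sales are to a restaurant for resale — but (o) sets (n) aside: (o) applies — the prepared meals contain meat. So (d) is unavailable.
No exception applies. The general rule governs.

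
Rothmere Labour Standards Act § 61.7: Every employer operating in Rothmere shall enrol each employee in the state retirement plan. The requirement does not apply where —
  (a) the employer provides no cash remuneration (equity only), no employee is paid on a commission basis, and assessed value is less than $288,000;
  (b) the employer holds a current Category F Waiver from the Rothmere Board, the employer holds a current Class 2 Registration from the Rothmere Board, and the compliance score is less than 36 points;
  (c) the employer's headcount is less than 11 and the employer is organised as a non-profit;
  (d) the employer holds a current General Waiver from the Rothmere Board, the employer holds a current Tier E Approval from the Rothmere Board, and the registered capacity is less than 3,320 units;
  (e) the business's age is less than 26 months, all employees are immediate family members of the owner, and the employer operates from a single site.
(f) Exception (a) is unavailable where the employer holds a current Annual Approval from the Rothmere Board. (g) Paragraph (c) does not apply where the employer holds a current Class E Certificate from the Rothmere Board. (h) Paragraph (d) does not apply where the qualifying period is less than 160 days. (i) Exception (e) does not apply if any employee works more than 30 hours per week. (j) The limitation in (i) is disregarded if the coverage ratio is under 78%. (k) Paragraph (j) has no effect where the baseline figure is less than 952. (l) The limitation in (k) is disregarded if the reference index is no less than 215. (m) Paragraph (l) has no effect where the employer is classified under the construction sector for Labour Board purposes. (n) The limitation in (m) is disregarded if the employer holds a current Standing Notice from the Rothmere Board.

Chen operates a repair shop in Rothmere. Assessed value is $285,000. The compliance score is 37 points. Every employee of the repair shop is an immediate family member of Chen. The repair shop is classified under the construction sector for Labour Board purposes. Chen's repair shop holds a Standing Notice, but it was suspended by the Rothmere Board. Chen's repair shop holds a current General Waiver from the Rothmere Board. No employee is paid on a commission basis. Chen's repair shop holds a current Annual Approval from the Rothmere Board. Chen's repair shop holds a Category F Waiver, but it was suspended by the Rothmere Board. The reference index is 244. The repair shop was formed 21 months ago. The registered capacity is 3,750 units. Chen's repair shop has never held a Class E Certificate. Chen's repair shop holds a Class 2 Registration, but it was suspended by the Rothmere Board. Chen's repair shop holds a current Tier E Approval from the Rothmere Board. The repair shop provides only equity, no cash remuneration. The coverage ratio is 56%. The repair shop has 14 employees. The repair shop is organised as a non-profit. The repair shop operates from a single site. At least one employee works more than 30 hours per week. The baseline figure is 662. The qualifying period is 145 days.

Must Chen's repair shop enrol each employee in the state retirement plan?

Yes — Chen's repair shop must enrol each employee in the state retirement plan.

Exception (a): remuneration is equity-only; no employee is paid on commission; assessed value is $285,000, less than the $288,000 limit — every condition holds. However, paragraph (f) must be considered: (f) is engaged — a current Annual Approval is held. Exception (a) does not apply.
Exception (b) does not apply: the Category F Waiver is not current.
Exception (c) fails — the employer's headcount is 14, not less than 11.
Exception (d) fails — the registered capacity is 3,750 units, not less than 3,320 units.
Exception (e) is satisfied on its face — the business's age is 21 months, less than the 26 months limit; every employee is an immediate family member; the employer operates from a single site. Turning to paragraphs (i)–(n): (i) applies — at least one employee exceeds 30 hours/week. (j) is engaged (the coverage ratio is 56%, under the 78% limit), but is overridden by (k): (k) operates against (j): the baseline figure is 662, less than the 952 limit. (l) would limit (k) — the reference index is 244, meeting the 215 threshold — but (m) sets (l) aside: (m) operates — the repair shop is classified under the construction sector. (n), which would lift (m), is not triggered — there is no Standing Notice in force. (e) is therefore removed.
None of the exceptions is available; § 61.7 applies in full.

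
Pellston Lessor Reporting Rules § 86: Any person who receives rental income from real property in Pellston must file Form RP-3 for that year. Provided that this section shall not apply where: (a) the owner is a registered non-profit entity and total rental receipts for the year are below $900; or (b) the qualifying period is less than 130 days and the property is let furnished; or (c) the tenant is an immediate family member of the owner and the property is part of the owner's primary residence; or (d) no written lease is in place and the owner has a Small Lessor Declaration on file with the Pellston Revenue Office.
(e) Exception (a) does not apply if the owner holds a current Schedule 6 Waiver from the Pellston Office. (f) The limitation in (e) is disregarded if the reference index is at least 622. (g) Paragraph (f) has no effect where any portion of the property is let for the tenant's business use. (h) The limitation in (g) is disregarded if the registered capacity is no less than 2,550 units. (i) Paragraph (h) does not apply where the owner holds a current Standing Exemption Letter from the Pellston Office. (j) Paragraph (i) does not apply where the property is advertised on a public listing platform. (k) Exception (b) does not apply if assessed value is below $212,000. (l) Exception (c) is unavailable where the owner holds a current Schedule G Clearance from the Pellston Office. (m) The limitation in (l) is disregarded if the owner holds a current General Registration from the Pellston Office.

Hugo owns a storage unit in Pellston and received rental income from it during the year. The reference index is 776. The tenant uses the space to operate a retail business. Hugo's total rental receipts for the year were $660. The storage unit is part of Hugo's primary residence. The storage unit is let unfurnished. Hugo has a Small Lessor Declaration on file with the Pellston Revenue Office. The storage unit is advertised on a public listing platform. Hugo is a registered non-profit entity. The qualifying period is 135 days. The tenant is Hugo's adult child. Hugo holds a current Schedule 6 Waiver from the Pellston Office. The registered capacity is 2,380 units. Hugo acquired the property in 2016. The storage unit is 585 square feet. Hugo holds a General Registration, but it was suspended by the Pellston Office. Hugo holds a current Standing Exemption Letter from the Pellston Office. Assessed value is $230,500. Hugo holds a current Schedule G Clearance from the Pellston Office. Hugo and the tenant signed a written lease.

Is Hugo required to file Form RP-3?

Exception (a)'s conditions are all satisfied: Hugo is a registered non-profit; total rental receipts for the year are $660, below the $900 limit. Turning to paragraphs (e)–(j): (e) operates against (a): a current Schedule 6 Waiver is held. (f) would limit (e) — the reference index is 776, meeting the 622 threshold — but (g) sets (f) aside: (g) operates against (f): the space is let for business use. (h), which would lift (g), is inapplicable — the registered capacity is 2,380 units, short of 2,550 units. (a) is therefore removed.
Exception (b) fails — the qualifying period is 135 days, not less than 130 days.
Exception (c): the tenant is an immediate family member; the storage unit is part of the primary residence — every condition holds. However, paragraphs (l)–(m) must be considered: (l) is engaged — a current Schedule G Clearance is held. (m) is inapplicable (the General Registration is not current), so (l) stands. (c) is therefore removed.
Exception (d) requires that no written lease is in place; but a written lease is in place, so (d) is unavailable.
Every exception is unavailable, so the rule governs.

Yes — Hugo must file Form RP-3.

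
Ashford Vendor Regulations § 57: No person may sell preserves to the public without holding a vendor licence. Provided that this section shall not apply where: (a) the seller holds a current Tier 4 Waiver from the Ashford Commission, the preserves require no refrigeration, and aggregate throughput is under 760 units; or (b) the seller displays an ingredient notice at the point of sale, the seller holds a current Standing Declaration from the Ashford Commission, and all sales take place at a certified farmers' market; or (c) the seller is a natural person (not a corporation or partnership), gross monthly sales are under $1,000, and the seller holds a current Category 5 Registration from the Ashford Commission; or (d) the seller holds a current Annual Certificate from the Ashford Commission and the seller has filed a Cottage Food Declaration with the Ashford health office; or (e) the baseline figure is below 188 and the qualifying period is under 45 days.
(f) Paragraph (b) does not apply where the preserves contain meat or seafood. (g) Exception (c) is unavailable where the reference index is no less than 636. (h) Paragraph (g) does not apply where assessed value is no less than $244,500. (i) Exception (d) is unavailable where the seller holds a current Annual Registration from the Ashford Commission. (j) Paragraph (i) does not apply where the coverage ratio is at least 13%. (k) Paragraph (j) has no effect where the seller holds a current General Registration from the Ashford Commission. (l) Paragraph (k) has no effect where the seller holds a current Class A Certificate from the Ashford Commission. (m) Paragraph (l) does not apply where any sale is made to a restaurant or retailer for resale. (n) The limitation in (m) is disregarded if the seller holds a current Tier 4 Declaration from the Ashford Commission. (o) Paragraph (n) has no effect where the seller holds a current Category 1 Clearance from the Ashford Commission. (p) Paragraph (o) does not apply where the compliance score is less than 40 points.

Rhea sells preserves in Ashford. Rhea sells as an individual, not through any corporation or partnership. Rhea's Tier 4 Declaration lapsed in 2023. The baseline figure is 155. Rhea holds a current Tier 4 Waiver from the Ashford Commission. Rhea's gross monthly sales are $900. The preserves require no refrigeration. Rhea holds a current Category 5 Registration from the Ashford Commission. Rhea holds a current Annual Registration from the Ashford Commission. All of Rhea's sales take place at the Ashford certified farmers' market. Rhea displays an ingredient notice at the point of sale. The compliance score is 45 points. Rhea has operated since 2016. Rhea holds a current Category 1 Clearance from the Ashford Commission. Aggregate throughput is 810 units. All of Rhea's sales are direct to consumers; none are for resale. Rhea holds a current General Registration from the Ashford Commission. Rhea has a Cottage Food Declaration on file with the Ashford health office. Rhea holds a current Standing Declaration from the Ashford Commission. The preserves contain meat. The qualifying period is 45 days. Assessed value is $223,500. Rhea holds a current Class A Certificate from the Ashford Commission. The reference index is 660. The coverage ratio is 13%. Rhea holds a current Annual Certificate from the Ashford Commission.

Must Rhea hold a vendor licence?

No — exception (d) applies; Rhea is not required to hold a vendor licence.

Exception (a) fails — aggregate throughput is 810 units, not under 760 units.
Exception (b): an ingredient notice is displayed; a current Standing Declaration is held; all sales are at a certified farmers' market — every condition holds. However, paragraph (f) must be considered: (f) operates against (b): the preserves contain meat. (b) is therefore removed.
Exception (c) is satisfied on its face — the seller is a natural person; gross monthly sales are $900, under the $1,000 limit; a current Category 5 Registration is held. Turning to paragraphs (g)–(h): (g) operates against (c): the reference index is 660, meeting the 636 threshold. (h), which would lift (g), does not operate here — assessed value is $223,500, short of $244,500. So (c) is unavailable.
All of (d)'s requirements are met (a current Annual Certificate is held; a Cottage Food Declaration is on file). Applying paragraphs (i)–(p): (i) would limit (d) — a current Annual Registration is held — but (j) sets (i) aside: (j) operates against (i): the coverage ratio is 13%, meeting the 13% threshold. (k) applies (a current General Registration is held), but is overridden by (l): (l) operates against (k): a current Class A Certificate is held. (m), which would lift (l), is not engaged — no sales are for resale. So (d) applies.
Exception (e) requires that the qualifying period is under 45 days; but the qualifying period is 45 days, not under 45 days, so (e) is unavailable.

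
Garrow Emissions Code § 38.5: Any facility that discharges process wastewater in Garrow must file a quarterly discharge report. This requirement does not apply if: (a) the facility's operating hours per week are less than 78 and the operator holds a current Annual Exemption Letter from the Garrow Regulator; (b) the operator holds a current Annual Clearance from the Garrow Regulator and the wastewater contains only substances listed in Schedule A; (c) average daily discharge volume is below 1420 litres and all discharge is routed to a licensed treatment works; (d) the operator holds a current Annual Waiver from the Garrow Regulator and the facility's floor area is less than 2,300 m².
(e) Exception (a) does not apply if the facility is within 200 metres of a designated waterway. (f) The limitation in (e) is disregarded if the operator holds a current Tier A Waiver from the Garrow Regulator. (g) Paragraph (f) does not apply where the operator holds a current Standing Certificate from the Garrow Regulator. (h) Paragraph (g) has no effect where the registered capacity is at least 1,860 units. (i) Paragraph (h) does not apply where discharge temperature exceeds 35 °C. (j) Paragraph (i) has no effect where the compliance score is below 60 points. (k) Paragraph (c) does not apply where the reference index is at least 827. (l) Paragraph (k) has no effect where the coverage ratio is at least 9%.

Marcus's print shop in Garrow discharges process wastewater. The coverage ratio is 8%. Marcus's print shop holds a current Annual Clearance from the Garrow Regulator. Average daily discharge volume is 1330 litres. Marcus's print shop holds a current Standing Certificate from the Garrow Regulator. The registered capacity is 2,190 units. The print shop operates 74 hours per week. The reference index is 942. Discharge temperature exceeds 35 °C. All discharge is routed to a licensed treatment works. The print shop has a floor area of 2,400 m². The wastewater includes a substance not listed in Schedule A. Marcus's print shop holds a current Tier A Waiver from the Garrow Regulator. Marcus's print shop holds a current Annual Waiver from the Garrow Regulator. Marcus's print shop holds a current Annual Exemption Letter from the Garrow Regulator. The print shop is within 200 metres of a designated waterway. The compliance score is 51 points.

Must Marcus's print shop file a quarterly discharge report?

Exception (a) is satisfied on its face — the facility's operating hours per week are 74, less than the 78 limit; a current Annual Exemption Letter is held. Under paragraphs (e)–(j): (e) would limit (a) — the print shop is within 200 m of a designated waterway — but (f) sets (e) aside: (f) applies — a current Tier A Waiver is held. (g) operates (a current Standing Certificate is held), but yields to (h): (h) is triggered — the registered capacity is 2,190 units, meeting the 1,860 units threshold. (i) is triggered (discharge temperature exceeds 35 °C), but is displaced by (j): (j) operates against (i): the compliance score is 51 points, below the 60 points limit. Exception (a) stands.
Exception (b) does not apply: the wastewater includes a non-Schedule-A substance.
Exception (c): average daily discharge volume is 1330 litres, below the 1420 litres limit; discharge is routed to a licensed treatment works — every condition holds. However, paragraphs (k)–(l) must be considered: (k) operates against (c): the reference index is 942, meeting the 827 threshold. (l), which would lift (k), is not engaged — the coverage ratio is 8%, short of 9%. Exception (c) does not apply.
Exception (d) fails — the facility's floor area is 2,400 m², not less than 2,300 m².

No — exception (a) applies; Marcus's print shop is not required to file a quarterly discharge report.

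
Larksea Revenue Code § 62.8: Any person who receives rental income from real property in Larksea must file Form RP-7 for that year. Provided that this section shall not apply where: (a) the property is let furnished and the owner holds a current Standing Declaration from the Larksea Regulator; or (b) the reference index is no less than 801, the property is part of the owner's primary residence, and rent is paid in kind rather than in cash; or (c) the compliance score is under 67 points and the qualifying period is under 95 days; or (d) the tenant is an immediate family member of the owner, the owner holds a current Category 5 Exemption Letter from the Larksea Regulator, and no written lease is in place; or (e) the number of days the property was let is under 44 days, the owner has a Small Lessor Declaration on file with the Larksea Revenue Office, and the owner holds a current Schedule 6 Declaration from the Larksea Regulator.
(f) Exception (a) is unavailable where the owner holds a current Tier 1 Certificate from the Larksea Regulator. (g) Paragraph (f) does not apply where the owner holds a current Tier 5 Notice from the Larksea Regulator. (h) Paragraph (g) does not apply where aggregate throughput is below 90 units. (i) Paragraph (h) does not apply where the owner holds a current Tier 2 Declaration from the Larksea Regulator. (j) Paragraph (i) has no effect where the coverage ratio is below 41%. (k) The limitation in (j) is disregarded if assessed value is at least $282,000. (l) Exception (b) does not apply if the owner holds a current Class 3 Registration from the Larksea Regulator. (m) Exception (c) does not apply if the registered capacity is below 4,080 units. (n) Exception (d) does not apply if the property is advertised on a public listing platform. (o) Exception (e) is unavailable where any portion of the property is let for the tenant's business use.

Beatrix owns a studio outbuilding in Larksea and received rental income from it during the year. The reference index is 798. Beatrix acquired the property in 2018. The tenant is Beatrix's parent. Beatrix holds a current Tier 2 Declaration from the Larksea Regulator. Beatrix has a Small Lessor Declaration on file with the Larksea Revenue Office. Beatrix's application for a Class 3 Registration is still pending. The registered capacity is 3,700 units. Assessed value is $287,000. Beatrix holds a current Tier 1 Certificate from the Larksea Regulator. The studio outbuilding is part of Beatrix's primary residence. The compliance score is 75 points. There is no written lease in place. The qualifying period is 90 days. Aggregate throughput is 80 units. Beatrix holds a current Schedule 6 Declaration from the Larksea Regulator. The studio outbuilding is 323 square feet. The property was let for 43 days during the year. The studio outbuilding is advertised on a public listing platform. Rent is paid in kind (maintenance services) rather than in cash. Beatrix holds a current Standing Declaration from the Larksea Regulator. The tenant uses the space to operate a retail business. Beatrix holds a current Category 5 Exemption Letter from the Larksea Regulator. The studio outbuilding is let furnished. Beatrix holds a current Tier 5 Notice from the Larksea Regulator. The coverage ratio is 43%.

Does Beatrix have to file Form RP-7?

Exception (a)'s conditions are all satisfied: the property is let furnished; a current Standing Declaration is held. As to paragraphs (f)–(k): (f) would limit (a) — a current Tier 1 Certificate is held — but (g) sets (f) aside: (g) operates against (f): a current Tier 5 Notice is held. (h) operates (aggregate throughput is 80 units, below the 90 units limit), but is displaced by (i): (i) applies — a current Tier 2 Declaration is held. (j) is not triggered (the coverage ratio is 43%, not below 41%), so (i) stands. Exception (a) stands.
Exception (b) does not apply: the reference index is 798, short of 801.
Exception (c) fails — the compliance score is 75 points, not under 67 points.
Exception (d): the tenant is an immediate family member; a current Category 5 Exemption Letter is held; there is no written lease — every condition holds. But: (n) operates against (d): the property is publicly advertised. (d) is therefore removed.
Exception (e): the number of days the property was let is 43 days, under the 44 days limit; a Small Lessor Declaration is on file; a current Schedule 6 Declaration is held — every condition holds. But: (o) operates against (e): the space is let for business use. (e) is therefore removed.

No — exception (a) applies; Beatrix is not required to file Form RP-7.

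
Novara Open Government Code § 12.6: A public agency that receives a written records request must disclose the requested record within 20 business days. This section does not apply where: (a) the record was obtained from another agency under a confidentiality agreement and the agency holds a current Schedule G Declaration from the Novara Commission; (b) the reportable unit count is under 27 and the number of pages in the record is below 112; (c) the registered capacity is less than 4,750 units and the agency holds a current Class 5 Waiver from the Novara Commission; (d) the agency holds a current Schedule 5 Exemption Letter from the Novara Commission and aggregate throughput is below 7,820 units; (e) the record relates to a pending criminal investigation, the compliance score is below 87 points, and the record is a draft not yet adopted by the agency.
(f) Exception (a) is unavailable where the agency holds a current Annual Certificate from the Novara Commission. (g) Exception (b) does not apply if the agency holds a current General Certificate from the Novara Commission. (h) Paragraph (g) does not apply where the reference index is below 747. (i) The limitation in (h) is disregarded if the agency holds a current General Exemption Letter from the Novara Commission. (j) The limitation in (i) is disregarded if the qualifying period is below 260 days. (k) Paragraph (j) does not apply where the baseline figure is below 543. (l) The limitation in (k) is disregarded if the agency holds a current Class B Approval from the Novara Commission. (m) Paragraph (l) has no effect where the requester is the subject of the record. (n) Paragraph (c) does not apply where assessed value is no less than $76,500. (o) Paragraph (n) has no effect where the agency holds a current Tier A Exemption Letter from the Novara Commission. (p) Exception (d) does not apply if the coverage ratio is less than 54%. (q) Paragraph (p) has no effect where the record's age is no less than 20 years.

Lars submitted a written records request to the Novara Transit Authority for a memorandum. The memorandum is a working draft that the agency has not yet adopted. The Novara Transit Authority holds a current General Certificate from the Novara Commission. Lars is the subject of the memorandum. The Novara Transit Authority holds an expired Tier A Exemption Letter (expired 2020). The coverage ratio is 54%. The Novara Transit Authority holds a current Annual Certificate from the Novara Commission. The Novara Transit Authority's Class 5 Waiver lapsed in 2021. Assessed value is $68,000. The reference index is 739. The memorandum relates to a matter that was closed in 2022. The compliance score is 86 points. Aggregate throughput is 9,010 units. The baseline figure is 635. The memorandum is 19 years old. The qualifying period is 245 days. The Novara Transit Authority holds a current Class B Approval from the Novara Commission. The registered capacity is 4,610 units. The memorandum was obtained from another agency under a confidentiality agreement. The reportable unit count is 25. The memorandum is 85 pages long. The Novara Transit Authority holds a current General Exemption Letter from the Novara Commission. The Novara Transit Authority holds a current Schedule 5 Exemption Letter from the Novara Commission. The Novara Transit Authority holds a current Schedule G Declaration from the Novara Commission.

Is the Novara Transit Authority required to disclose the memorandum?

All of (a)'s requirements are met (the memorandum was obtained under a confidentiality agreement; a current Schedule G Declaration is held). But applying paragraph (f): (f) is engaged — a current Annual Certificate is held. So (a) is unavailable.
Exception (b): the reportable unit count is 25, under the 27 limit; the number of pages in the record is 85, below the 112 limit — every condition holds. Applying paragraphs (g)–(m): (g) applies (a current General Certificate is held), but is overridden by (h): (h) is engaged — the reference index is 739, below the 747 limit. (i) is triggered (a current General Exemption Letter is held), but is itself disapplied by (j): (j) operates against (i): the qualifying period is 245 days, below the 260 days limit. (k), which would lift (j), does not operate here — the baseline figure is 635, not below 543. (b) remains available.
Exception (c) fails — there is no Class 5 Waiver in force.
Exception (d) does not apply: aggregate throughput is 9,010 units, not below 7,820 units.
Exception (e) fails — the memorandum relates to a closed matter.

No — exception (b) applies; the Novara Transit Authority is not required to disclose the memorandum.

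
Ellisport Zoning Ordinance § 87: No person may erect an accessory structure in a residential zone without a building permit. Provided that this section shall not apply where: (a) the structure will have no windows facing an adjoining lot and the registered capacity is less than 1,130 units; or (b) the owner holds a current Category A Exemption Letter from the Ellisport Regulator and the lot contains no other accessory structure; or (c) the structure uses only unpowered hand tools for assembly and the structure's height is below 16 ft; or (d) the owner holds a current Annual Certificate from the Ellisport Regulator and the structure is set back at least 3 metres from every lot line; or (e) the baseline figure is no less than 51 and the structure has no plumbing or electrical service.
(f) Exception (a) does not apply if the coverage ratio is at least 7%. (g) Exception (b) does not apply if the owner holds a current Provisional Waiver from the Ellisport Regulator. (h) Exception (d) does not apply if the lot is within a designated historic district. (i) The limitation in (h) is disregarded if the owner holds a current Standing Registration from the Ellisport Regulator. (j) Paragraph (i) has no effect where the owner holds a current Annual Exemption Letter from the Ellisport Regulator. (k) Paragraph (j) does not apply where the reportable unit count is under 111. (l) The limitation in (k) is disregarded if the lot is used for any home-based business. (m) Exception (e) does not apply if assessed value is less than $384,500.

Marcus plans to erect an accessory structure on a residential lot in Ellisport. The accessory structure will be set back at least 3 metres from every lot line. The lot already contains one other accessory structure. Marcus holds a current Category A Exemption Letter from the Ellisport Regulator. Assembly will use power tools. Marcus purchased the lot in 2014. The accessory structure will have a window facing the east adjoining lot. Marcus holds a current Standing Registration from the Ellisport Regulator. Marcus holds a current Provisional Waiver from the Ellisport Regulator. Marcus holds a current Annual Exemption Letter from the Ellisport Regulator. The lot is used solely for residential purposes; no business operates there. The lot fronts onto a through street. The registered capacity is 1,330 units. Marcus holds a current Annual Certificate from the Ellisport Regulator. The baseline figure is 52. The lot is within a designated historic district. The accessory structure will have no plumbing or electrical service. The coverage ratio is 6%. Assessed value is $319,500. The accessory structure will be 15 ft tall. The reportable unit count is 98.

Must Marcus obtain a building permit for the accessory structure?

No — exception (d) applies; Marcus does not need a building permit.

Exception (a) does not apply: a window faces an adjoining lot.
Exception (b) requires that the lot contains no other accessory structure; but the lot already has another accessory structure, so (b) is unavailable.
Exception (c) does not apply: assembly uses power tools.
Exception (d): a current Annual Certificate is held; the setback is at least 3 m on every side — every condition holds. Considering the limiting provisions: (h) operates (the lot is in a historic district), but is set aside by (i): (i) is engaged — a current Standing Registration is held. (j) is triggered (a current Annual Exemption Letter is held), but is set aside by (k): (k) operates against (j): the reportable unit count is 98, under the 111 limit. (l), which would lift (k), does not operate here — the lot is solely residential. So (d) applies.
Exception (e)'s conditions are all satisfied: the baseline figure is 52, meeting the 51 threshold; there is no plumbing or electrical service. But: (m) is engaged — assessed value is $319,500, less than the $384,500 limit. So (e) is unavailable.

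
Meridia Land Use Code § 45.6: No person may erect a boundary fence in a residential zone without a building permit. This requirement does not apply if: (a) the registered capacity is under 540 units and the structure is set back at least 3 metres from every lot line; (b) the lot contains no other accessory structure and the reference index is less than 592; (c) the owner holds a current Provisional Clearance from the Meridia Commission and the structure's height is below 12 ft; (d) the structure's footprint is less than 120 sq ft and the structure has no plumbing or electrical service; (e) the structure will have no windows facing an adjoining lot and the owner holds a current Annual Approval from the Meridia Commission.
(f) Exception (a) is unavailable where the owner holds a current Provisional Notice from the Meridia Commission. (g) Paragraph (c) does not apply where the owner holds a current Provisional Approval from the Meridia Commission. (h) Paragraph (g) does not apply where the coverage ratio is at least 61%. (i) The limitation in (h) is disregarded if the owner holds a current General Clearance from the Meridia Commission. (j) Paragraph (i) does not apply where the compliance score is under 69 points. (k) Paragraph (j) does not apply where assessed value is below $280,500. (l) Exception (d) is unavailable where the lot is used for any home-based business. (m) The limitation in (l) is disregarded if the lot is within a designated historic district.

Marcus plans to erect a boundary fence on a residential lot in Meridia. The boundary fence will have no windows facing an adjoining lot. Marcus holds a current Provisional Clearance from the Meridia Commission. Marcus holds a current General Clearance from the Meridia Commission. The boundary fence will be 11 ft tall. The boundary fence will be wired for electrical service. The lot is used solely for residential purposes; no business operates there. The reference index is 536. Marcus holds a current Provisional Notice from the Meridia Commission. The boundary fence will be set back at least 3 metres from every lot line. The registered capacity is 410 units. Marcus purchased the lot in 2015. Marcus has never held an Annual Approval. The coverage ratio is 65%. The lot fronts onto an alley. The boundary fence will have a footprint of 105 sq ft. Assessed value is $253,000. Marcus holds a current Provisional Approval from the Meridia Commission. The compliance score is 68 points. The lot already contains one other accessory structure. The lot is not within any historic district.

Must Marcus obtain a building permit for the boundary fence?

Yes — Marcus must obtain a building permit.

Exception (a) is satisfied on its face — the registered capacity is 410 units, under the 540 units limit; the setback is at least 3 m on every side. Turning to paragraph (f): (f) is triggered — a current Provisional Notice is held. So (a) is unavailable.
Exception (b) requires that the lot contains no other accessory structure; but the lot already has another accessory structure, so (b) is unavailable.
Exception (c): a current Provisional Clearance is held; the structure's height is 11 ft, below the 12 ft limit — every condition holds. But applying paragraphs (g)–(k): (g) operates — a current Provisional Approval is held. (h) operates (the coverage ratio is 65%, meeting the 61% threshold), but is displaced by (i): (i) operates against (h): a current General Clearance is held. (j) operates (the compliance score is 68 points, under the 69 points limit), but is displaced by (k): (k) operates against (j): assessed value is $253,000, below the $280,500 limit. (c) is therefore removed.
Exception (d) fails — electrical service is planned.
Exception (e) fails — the Annual Approval is not current.
No exception displaces § 45.6.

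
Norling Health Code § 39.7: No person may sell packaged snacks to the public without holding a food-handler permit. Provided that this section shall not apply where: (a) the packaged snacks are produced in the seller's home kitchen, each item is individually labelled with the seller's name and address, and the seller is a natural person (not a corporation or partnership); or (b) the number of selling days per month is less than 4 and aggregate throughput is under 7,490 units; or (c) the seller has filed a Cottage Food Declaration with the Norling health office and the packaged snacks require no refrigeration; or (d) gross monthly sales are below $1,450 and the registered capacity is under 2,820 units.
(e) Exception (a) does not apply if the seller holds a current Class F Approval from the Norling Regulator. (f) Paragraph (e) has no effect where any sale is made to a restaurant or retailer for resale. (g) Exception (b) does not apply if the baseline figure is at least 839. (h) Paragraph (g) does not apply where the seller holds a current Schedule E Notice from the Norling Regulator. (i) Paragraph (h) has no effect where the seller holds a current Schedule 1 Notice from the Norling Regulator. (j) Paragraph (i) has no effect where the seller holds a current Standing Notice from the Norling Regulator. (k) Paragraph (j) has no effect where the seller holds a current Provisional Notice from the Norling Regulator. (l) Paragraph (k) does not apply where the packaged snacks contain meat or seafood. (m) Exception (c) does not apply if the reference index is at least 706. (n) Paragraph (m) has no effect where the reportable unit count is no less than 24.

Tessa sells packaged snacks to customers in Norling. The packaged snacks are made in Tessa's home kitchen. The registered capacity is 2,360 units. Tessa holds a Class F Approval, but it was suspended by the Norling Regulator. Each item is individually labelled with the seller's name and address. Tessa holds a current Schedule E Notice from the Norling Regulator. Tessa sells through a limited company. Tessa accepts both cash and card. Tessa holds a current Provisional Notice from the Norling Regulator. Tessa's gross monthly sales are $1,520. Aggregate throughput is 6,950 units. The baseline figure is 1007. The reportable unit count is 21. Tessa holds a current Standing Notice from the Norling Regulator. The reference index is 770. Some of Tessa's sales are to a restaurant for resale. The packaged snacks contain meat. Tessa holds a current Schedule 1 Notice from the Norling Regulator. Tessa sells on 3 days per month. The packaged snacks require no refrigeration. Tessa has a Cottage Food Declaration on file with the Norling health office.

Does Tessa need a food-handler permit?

No — exception (b) applies; Tessa is not required to hold a food-handler permit.

Exception (a) fails — the seller operates through a limited company.
Exception (b)'s conditions are all satisfied: the number of selling days per month is 3, less than the 4 limit; aggregate throughput is 6,950 units, under the 7,490 units limit. As to paragraphs (g)–(l): (g) would limit (b) — the baseline figure is 1,007, meeting the 839 threshold — but (h) sets (g) aside: (h) is triggered — a current Schedule E Notice is held. (i) applies (a current Schedule 1 Notice is held), but is set aside by (j): (j) operates against (i): a current Standing Notice is held. (k) would limit (j) — a current Provisional Notice is held — but (l) sets (k) aside: (l) operates — the packaged snacks contain meat. So (b) applies.
All of (c)'s requirements are met (a Cottage Food Declaration is on file; the packaged snacks are shelf-stable). But: (m) operates against (c): the reference index is 770, meeting the 706 threshold. (n) is not triggered (the reportable unit count is 21, short of 24), so (m) stands. So (c) is unavailable.
Exception (d) fails — gross monthly sales are $1,520, not below $1,450.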